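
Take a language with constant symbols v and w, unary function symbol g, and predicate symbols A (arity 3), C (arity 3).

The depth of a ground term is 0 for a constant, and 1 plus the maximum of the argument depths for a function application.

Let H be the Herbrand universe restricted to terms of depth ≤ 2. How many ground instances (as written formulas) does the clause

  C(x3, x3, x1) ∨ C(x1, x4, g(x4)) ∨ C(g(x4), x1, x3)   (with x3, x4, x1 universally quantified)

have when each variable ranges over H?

216

Ground terms of depth ≤ 2:
  Write N_k for the number of ground terms of depth ≤ k. A term of depth ≤ k is either a constant or a function symbol applied to arguments of depth ≤ k−1, so N_k = 2 + N_{k-1}.
  N_0 = 2
  N_1 = 2 + 2 = 4
  N_2 = 2 + 4 = 6
So there are 6 ground terms available for substitution.
There are 3 variables to instantiate (x3, x4, x1), each occurring in at least one literal, so different choices give different ground instances.
Number of ground instances = 6^3 = 216.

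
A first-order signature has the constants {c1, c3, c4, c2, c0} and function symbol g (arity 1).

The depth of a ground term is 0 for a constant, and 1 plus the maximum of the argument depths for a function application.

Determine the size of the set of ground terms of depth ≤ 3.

If N_k denotes the number of depth-≤k ground terms, the 5 constants give N_0 = 5, and each function symbol of arity r contributes N_{k-1}^r new terms at level k: N_k = 5 + N_{k-1}.
N_0 = 5
N_1 = 5 + 5 = 10
N_2 = 5 + 10 = 15
N_3 = 5 + 15 = 20

20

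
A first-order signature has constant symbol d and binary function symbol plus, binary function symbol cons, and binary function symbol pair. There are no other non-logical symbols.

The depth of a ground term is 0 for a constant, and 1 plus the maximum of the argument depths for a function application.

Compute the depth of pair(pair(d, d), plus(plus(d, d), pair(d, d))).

3

depth(pair(d, d)) = 1 + max(0, 0) = 1
depth(plus(d, d)) = 1 + max(0, 0) = 1
depth(plus(plus(d, d), pair(d, d))) = 1 + max(1, 1) = 2
depth(pair(pair(d, d), plus(plus(d, d), pair(d, d)))) = 1 + max(1, 2) = 3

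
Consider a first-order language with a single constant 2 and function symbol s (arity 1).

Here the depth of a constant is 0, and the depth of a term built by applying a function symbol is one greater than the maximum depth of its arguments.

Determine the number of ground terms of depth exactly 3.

If N_k denotes the number of depth-≤k ground terms, the 1 constant gives N_0 = 1, and each function symbol of arity r contributes N_{k-1}^r new terms at level k: N_k = 1 + N_{k-1}.
N_0 = 1
N_1 = 1 + 1 = 2
N_2 = 1 + 2 = 3
N_3 = 1 + 3 = 4
Terms of depth exactly 3: N_3 − N_2 = 4 − 3 = 1.

1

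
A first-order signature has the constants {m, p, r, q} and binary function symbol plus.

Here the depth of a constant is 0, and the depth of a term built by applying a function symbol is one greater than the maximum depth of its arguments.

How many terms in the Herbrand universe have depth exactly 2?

Count level by level. With function symbols plus/2, the terms of depth ≤ k are the 4 constants together with each function applied to depth-≤(k−1) tuples, so N_k = 4 + N_{k-1}^2.
N_0 = 4
N_1 = 4 + 4^2 = 20
N_2 = 4 + 20^2 = 404
Terms of depth exactly 2: N_2 − N_1 = 404 − 20 = 384.

384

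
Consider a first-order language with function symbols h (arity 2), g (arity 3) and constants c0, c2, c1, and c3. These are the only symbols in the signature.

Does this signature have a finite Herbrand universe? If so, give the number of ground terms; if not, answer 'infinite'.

infinite

The signature has at least one function symbol (h, arity 2) and at least one constant (c0).
Iterating h gives infinitely many distinct ground terms: c0, h(c0, c0), h(h(c0, c0), h(c0, c0)), ...
So the Herbrand universe is infinite.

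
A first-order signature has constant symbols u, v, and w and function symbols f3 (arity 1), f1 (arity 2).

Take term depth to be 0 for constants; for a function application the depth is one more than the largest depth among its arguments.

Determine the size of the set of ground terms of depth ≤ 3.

59295

If N_k denotes the number of depth-≤k ground terms, the 3 constants give N_0 = 3, and each function symbol of arity r contributes N_{k-1}^r new terms at level k: N_k = 3 + N_{k-1} + N_{k-1}^2.
N_0 = 3
N_1 = 3 + 3 + 3^2 = 15
N_2 = 3 + 15 + 15^2 = 243
N_3 = 3 + 243 + 243^2 = 59295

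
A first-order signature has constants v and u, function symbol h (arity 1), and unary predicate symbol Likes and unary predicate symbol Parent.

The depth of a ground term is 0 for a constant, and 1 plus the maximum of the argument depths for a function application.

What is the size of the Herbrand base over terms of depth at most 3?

16

First count ground terms of depth ≤ 3.
Count level by level. With function symbols h/1, the terms of depth ≤ k are the 2 constants together with each function applied to depth-≤(k−1) tuples, so N_k = 2 + N_{k-1}.
N_0 = 2
N_1 = 2 + 2 = 4
N_2 = 2 + 4 = 6
N_3 = 2 + 6 = 8
So |H| = 8.
Ground atoms are formed by filling each argument slot of a predicate with a term from H, so an r-ary predicate gives |H|^r atoms:
  Likes: 8;  Parent: 8
Total ground atoms: 8 + 8 = 16.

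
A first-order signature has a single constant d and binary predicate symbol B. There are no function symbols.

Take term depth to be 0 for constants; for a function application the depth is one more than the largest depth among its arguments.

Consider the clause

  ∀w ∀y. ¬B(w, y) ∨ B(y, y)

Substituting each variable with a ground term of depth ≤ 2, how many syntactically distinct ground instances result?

Ground terms of depth ≤ 2:
  With no function symbols every ground term is a constant, so there is exactly 1 ground term at every depth bound.
  N_0 = 1
  N_1 = 1
  N_2 = 1
  Explicitly: d.
So there is exactly 1 ground term available for substitution.
The clause has 2 distinct variables (w, y), each appearing in the body. In the free term algebra distinct substitutions yield syntactically distinct ground instances.
Number of ground instances = 1^2 = 1.

1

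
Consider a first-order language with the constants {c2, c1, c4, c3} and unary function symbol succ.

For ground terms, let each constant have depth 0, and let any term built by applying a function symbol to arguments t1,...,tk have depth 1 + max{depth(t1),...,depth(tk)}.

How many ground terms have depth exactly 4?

4

Write N_k for the number of ground terms of depth ≤ k. A term of depth ≤ k is either a constant or a function symbol applied to arguments of depth ≤ k−1, so N_k = 4 + N_{k-1}.
N_0 = 4
N_1 = 4 + 4 = 8
N_2 = 4 + 8 = 12
N_3 = 4 + 12 = 16
N_4 = 4 + 16 = 20
Terms of depth exactly 4: N_4 − N_3 = 20 − 16 = 4.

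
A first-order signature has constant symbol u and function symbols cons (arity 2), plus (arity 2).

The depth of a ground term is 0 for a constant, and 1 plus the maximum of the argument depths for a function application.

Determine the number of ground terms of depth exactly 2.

Let N_k = |{terms of depth ≤ k}|. Then N_0 = 1 and N_k = 1 + N_{k-1}^2 + N_{k-1}^2 for k ≥ 1 (one summand per function symbol, arity giving the exponent).
N_0 = 1
N_1 = 1 + 1^2 + 1^2 = 3
N_2 = 1 + 3^2 + 3^2 = 19
Terms of depth exactly 2: N_2 − N_1 = 19 − 3 = 16.

16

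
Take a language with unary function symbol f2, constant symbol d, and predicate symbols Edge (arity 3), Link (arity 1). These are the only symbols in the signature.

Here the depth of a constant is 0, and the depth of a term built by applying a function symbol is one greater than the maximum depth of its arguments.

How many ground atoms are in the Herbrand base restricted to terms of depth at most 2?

First count ground terms of depth ≤ 2.
Let N_k = |{terms of depth ≤ k}|. Then N_0 = 1 and N_k = 1 + N_{k-1} for k ≥ 1 (one summand per function symbol, arity giving the exponent).
N_0 = 1
N_1 = 1 + 1 = 2
N_2 = 1 + 2 = 3
Explicitly: d, f2(d), f2(f2(d)).
So |H| = 3.
For each predicate symbol, the number of ground atoms is |H| raised to its arity; summing:
  Edge: 3^3 = 27;  Link: 3
Total ground atoms: 27 + 3 = 30.

30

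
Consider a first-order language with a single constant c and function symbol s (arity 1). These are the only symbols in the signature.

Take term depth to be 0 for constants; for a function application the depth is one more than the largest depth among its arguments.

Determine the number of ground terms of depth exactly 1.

Let N_k count ground terms of depth at most k. Each non-constant term of depth ≤ k is some function symbol applied to depth-≤(k−1) arguments, giving N_k = 1 + N_{k-1}.
N_0 = 1
N_1 = 1 + 1 = 2
Terms of depth exactly 1: N_1 − N_0 = 2 − 1 = 1.

1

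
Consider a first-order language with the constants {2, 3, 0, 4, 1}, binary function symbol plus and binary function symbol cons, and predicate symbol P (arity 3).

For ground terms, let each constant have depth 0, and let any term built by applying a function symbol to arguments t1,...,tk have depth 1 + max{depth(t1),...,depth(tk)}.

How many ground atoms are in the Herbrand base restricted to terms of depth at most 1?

166375

First count ground terms of depth ≤ 1.
Let N_k = |{terms of depth ≤ k}|. Then N_0 = 5 and N_k = 5 + N_{k-1}^2 + N_{k-1}^2 for k ≥ 1 (one summand per function symbol, arity giving the exponent).
N_0 = 5
N_1 = 5 + 5^2 + 5^2 = 55
So |H| = 55.
For each predicate symbol, the number of ground atoms is |H| raised to its arity; summing:
  P: 55^3 = 166375
Total ground atoms: 166375.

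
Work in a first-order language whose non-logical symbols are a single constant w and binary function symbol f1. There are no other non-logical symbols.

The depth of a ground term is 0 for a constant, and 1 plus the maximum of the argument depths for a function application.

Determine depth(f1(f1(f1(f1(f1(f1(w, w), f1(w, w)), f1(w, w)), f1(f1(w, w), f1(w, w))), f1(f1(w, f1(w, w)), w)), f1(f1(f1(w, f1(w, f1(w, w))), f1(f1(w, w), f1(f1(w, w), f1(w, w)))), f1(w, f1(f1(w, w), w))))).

6

depth(f1(w, w)) = 1 + max(0, 0) = 1
depth(f1(f1(w, w), f1(w, w))) = 1 + max(1, 1) = 2
depth(f1(f1(f1(w, w), f1(w, w)), f1(w, w))) = 1 + max(2, 1) = 3
depth(f1(f1(f1(f1(w, w), f1(w, w)), f1(w, w)), f1(f1(w, w), f1(w, w)))) = 1 + max(3, 2) = 4
depth(f1(w, f1(w, w))) = 1 + max(0, 1) = 2
depth(f1(f1(w, f1(w, w)), w)) = 1 + max(2, 0) = 3
depth(f1(f1(f1(f1(f1(w, w), f1(w, w)), f1(w, w)), f1(f1(w, w), f1(w, w))), f1(f1(w, f1(w, w)), w))) = 1 + max(4, 3) = 5
depth(f1(w, f1(w, f1(w, w)))) = 1 + max(0, 2) = 3
depth(f1(f1(w, w), f1(f1(w, w), f1(w, w)))) = 1 + max(1, 2) = 3
depth(f1(f1(w, f1(w, f1(w, w))), f1(f1(w, w), f1(f1(w, w), f1(w, w))))) = 1 + max(3, 3) = 4
depth(f1(f1(w, w), w)) = 1 + max(1, 0) = 2
depth(f1(w, f1(f1(w, w), w))) = 1 + max(0, 2) = 3
depth(f1(f1(f1(w, f1(w, f1(w, w))), f1(f1(w, w), f1(f1(w, w), f1(w, w)))), f1(w, f1(f1(w, w), w)))) = 1 + max(4, 3) = 5
depth(f1(f1(f1(f1(f1(f1(w, w), f1(w, w)), f1(w, w)), f1(f1(w, w), f1(w, w))), f1(f1(w, f1(w, w)), w)), f1(f1(f1(w, f1(w, f1(w, w))), f1(f1(w, w), f1(f1(w, w), f1(w, w)))), f1(w, f1(f1(w, w), w))))) = 1 + max(5, 5) = 6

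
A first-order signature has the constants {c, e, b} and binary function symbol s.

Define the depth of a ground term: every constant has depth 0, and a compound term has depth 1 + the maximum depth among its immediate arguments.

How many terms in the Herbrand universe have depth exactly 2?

135

Count level by level. With function symbols s/2, the terms of depth ≤ k are the 3 constants together with each function applied to depth-≤(k−1) tuples, so N_k = 3 + N_{k-1}^2.
N_0 = 3
N_1 = 3 + 3^2 = 12
N_2 = 3 + 12^2 = 147
Terms of depth exactly 2: N_2 − N_1 = 147 − 12 = 135.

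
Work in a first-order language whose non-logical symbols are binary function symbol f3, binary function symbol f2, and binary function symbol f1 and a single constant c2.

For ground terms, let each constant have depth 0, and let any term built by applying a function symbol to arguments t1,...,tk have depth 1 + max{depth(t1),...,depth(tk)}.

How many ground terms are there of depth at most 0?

Let N_k = |{terms of depth ≤ k}|. Then N_0 = 1 and N_k = 1 + N_{k-1}^2 + N_{k-1}^2 + N_{k-1}^2 for k ≥ 1 (one summand per function symbol, arity giving the exponent).
N_0 = 1
Explicitly: c2.

1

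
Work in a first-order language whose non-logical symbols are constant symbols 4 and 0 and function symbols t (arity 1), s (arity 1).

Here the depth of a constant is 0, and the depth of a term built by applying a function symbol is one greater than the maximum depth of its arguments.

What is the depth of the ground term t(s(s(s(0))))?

depth(s(0)) = 1 + depth(0) = 1 + 0 = 1
depth(s(s(0))) = 1 + depth(s(0)) = 1 + 1 = 2
depth(s(s(s(0)))) = 1 + depth(s(s(0))) = 1 + 2 = 3
depth(t(s(s(s(0))))) = 1 + depth(s(s(s(0)))) = 1 + 3 = 4

4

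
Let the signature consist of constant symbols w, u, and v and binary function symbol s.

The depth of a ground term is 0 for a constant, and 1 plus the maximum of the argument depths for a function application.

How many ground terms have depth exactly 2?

135

If N_k denotes the number of depth-≤k ground terms, the 3 constants give N_0 = 3, and each function symbol of arity r contributes N_{k-1}^r new terms at level k: N_k = 3 + N_{k-1}^2.
N_0 = 3
N_1 = 3 + 3^2 = 12
N_2 = 3 + 12^2 = 147
Terms of depth exactly 2: N_2 − N_1 = 147 − 12 = 135.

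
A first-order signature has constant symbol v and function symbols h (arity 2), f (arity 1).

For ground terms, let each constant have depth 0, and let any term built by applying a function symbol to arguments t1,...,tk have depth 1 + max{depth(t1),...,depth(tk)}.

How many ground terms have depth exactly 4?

Count level by level. With function symbols h/2, f/1, the terms of depth ≤ k are the 1 constant together with each function applied to depth-≤(k−1) tuples, so N_k = 1 + N_{k-1}^2 + N_{k-1}.
N_0 = 1
N_1 = 1 + 1^2 + 1 = 3
N_2 = 1 + 3^2 + 3 = 13
N_3 = 1 + 13^2 + 13 = 183
N_4 = 1 + 183^2 + 183 = 33673
Terms of depth exactly 4: N_4 − N_3 = 33673 − 183 = 33490.

33490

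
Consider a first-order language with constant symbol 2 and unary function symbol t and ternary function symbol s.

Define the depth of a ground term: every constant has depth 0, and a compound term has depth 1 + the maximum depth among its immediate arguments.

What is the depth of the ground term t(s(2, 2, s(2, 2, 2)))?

depth(s(2, 2, 2)) = 1 + max(0, 0, 0) = 1
depth(s(2, 2, s(2, 2, 2))) = 1 + max(0, 0, 1) = 2
depth(t(s(2, 2, s(2, 2, 2)))) = 1 + depth(s(2, 2, s(2, 2, 2))) = 1 + 2 = 3

3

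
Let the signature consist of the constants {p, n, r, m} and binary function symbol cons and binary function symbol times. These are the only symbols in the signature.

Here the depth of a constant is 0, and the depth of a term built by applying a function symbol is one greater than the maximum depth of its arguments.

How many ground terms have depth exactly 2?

If N_k denotes the number of depth-≤k ground terms, the 4 constants give N_0 = 4, and each function symbol of arity r contributes N_{k-1}^r new terms at level k: N_k = 4 + N_{k-1}^2 + N_{k-1}^2.
N_0 = 4
N_1 = 4 + 4^2 + 4^2 = 36
N_2 = 4 + 36^2 + 36^2 = 2596
Terms of depth exactly 2: N_2 − N_1 = 2596 − 36 = 2560.

2560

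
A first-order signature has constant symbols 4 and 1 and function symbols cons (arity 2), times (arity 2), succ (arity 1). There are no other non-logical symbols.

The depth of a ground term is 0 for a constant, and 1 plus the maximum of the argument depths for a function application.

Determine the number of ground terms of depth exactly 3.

182410

Let N_k count ground terms of depth at most k. Each non-constant term of depth ≤ k is some function symbol applied to depth-≤(k−1) arguments, giving N_k = 2 + N_{k-1}^2 + N_{k-1}^2 + N_{k-1}.
N_0 = 2
N_1 = 2 + 2^2 + 2^2 + 2 = 12
N_2 = 2 + 12^2 + 12^2 + 12 = 302
N_3 = 2 + 302^2 + 302^2 + 302 = 182712
Terms of depth exactly 3: N_3 − N_2 = 182712 − 302 = 182410.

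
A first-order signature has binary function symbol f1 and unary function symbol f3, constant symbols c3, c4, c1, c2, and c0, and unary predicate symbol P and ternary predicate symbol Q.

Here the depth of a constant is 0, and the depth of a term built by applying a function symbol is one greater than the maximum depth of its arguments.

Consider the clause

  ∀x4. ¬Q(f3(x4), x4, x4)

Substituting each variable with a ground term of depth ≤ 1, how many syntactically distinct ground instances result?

35

Ground terms of depth ≤ 1:
  If N_k denotes the number of depth-≤k ground terms, the 5 constants give N_0 = 5, and each function symbol of arity r contributes N_{k-1}^r new terms at level k: N_k = 5 + N_{k-1}^2 + N_{k-1}.
  N_0 = 5
  N_1 = 5 + 5^2 + 5 = 35
So there are 35 ground terms available for substitution.
The variable x4 ranges independently over the available ground terms, and distinct assignments produce distinct instances.
Number of ground instances = 35.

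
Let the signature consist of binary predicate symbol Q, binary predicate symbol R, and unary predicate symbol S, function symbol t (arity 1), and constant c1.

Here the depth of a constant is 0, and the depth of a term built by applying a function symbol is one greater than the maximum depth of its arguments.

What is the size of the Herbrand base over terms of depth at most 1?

10

First count ground terms of depth ≤ 1.
Count level by level. With function symbols t/1, the terms of depth ≤ k are the 1 constant together with each function applied to depth-≤(k−1) tuples, so N_k = 1 + N_{k-1}.
N_0 = 1
N_1 = 1 + 1 = 2
Explicitly: c1, t(c1).
So |H| = 2.
Each predicate of arity r yields |H|^r ground atoms (one per choice of an r-tuple from H):
  Q: 2^2 = 4;  R: 2^2 = 4;  S: 2
Total ground atoms: 4 + 4 + 2 = 10.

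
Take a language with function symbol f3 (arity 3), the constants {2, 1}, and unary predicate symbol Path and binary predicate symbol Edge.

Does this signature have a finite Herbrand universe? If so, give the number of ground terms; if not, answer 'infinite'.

The signature has at least one function symbol (f3, arity 3) and at least one constant (2).
Iterating f3 gives infinitely many distinct ground terms: 2, f3(2, 2, 2), f3(f3(2, 2, 2), f3(2, 2, 2), f3(2, 2, 2)), ...
So the Herbrand universe is infinite.

infinite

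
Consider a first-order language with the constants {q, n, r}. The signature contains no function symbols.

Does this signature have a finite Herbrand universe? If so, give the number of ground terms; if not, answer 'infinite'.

There are no function symbols, so every ground term is one of the 3 constants.
The Herbrand universe is {q, n, r}, which is finite with 3 elements.

3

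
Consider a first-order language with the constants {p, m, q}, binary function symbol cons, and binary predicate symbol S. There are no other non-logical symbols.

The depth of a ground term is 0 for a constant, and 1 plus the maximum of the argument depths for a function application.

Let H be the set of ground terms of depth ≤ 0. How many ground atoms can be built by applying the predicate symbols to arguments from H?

9

First count ground terms of depth ≤ 0.
If N_k denotes the number of depth-≤k ground terms, the 3 constants give N_0 = 3, and each function symbol of arity r contributes N_{k-1}^r new terms at level k: N_k = 3 + N_{k-1}^2.
N_0 = 3
So |H| = 3.
A ground atom is a predicate applied to a tuple of terms from H, so the count is the sum over predicates of |H|^arity:
  S: 3^2 = 9
Total ground atoms: 9.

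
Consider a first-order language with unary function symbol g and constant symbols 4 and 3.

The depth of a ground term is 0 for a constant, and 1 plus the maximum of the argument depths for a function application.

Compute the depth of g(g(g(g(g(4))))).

5

depth(g(4)) = 1 + depth(4) = 1 + 0 = 1
depth(g(g(4))) = 1 + depth(g(4)) = 1 + 1 = 2
depth(g(g(g(4)))) = 1 + depth(g(g(4))) = 1 + 2 = 3
depth(g(g(g(g(4))))) = 1 + depth(g(g(g(4)))) = 1 + 3 = 4
depth(g(g(g(g(g(4)))))) = 1 + depth(g(g(g(g(4))))) = 1 + 4 = 5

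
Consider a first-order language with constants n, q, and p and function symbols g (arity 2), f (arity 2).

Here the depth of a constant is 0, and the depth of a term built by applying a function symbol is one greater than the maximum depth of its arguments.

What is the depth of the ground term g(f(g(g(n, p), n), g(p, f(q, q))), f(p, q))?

4

depth(g(n, p)) = 1 + max(0, 0) = 1
depth(g(g(n, p), n)) = 1 + max(1, 0) = 2
depth(f(q, q)) = 1 + max(0, 0) = 1
depth(g(p, f(q, q))) = 1 + max(0, 1) = 2
depth(f(g(g(n, p), n), g(p, f(q, q)))) = 1 + max(2, 2) = 3
depth(f(p, q)) = 1 + max(0, 0) = 1
depth(g(f(g(g(n, p), n), g(p, f(q, q))), f(p, q))) = 1 + max(3, 1) = 4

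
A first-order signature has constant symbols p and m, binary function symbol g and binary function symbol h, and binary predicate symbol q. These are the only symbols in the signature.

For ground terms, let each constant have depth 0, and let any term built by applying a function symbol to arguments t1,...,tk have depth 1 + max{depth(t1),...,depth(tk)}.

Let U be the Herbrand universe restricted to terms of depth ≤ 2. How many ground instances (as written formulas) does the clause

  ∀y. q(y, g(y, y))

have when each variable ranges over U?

202

Ground terms of depth ≤ 2:
  Let N_k = |{terms of depth ≤ k}|. Then N_0 = 2 and N_k = 2 + N_{k-1}^2 + N_{k-1}^2 for k ≥ 1 (one summand per function symbol, arity giving the exponent).
  N_0 = 2
  N_1 = 2 + 2^2 + 2^2 = 10
  N_2 = 2 + 10^2 + 10^2 = 202
So there are 202 ground terms available for substitution.
The clause has 1 distinct variable (y), which appears in the body. In the free term algebra distinct substitutions yield syntactically distinct ground instances.
Number of ground instances = 202.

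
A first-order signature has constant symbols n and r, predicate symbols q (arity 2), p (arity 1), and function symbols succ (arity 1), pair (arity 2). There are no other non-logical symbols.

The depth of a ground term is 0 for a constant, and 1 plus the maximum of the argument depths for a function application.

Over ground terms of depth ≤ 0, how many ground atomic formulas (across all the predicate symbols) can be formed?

6

First count ground terms of depth ≤ 0.
If N_k denotes the number of depth-≤k ground terms, the 2 constants give N_0 = 2, and each function symbol of arity r contributes N_{k-1}^r new terms at level k: N_k = 2 + N_{k-1} + N_{k-1}^2.
N_0 = 2
Explicitly: n, r.
So |H| = 2.
Ground atoms are formed by filling each argument slot of a predicate with a term from H, so an r-ary predicate gives |H|^r atoms:
  q: 2^2 = 4;  p: 2
Total ground atoms: 4 + 2 = 6.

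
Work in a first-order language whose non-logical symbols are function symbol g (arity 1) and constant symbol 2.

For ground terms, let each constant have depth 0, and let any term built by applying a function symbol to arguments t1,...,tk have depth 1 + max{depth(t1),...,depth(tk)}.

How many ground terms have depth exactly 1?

If N_k denotes the number of depth-≤k ground terms, the 1 constant gives N_0 = 1, and each function symbol of arity r contributes N_{k-1}^r new terms at level k: N_k = 1 + N_{k-1}.
N_0 = 1
N_1 = 1 + 1 = 2
Terms of depth exactly 1: N_1 − N_0 = 2 − 1 = 1.

1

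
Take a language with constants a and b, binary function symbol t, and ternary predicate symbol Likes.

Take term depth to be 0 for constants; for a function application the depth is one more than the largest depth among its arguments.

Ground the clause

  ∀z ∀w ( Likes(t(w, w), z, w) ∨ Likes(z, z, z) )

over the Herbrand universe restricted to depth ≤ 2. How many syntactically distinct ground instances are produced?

1444

Ground terms of depth ≤ 2:
  Let N_k = |{terms of depth ≤ k}|. Then N_0 = 2 and N_k = 2 + N_{k-1}^2 for k ≥ 1 (one summand per function symbol, arity giving the exponent).
  N_0 = 2
  N_1 = 2 + 2^2 = 6
  N_2 = 2 + 6^2 = 38
So there are 38 ground terms available for substitution.
The clause has 2 distinct variables (z, w), each appearing in the body. In the free term algebra distinct substitutions yield syntactically distinct ground instances.
Number of ground instances = 38^2 = 1444.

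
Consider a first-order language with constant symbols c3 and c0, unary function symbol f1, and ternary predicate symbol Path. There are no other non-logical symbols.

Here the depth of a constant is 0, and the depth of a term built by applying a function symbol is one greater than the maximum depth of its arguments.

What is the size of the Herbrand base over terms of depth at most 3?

First count ground terms of depth ≤ 3.
Count level by level. With function symbols f1/1, the terms of depth ≤ k are the 2 constants together with each function applied to depth-≤(k−1) tuples, so N_k = 2 + N_{k-1}.
N_0 = 2
N_1 = 2 + 2 = 4
N_2 = 2 + 4 = 6
N_3 = 2 + 6 = 8
Explicitly: c3, c0, f1(c3), f1(c0), f1(f1(c3)), f1(f1(c0)), f1(f1(f1(c3))), f1(f1(f1(c0))).
So |H| = 8.
For each predicate symbol, the number of ground atoms is |H| raised to its arity; summing:
  Path: 8^3 = 512
Total ground atoms: 512.

512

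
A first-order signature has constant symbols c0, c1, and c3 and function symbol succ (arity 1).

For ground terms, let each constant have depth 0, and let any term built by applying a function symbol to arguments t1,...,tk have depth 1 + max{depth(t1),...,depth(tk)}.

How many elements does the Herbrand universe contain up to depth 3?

Write N_k for the number of ground terms of depth ≤ k. A term of depth ≤ k is either a constant or a function symbol applied to arguments of depth ≤ k−1, so N_k = 3 + N_{k-1}.
N_0 = 3
N_1 = 3 + 3 = 6
N_2 = 3 + 6 = 9
N_3 = 3 + 9 = 12
Explicitly: c0, c1, c3, succ(c0), succ(c1), succ(c3), succ(succ(c0)), succ(succ(c1)), succ(succ(c3)), succ(succ(succ(c0))), succ(succ(succ(c1))), succ(succ(succ(c3))).

12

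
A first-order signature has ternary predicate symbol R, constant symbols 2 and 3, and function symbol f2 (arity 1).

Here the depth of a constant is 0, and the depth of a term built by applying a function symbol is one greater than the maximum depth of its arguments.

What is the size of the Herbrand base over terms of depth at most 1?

First count ground terms of depth ≤ 1.
Let N_k count ground terms of depth at most k. Each non-constant term of depth ≤ k is some function symbol applied to depth-≤(k−1) arguments, giving N_k = 2 + N_{k-1}.
N_0 = 2
N_1 = 2 + 2 = 4
Explicitly: 2, 3, f2(2), f2(3).
So |H| = 4.
For each predicate symbol, the number of ground atoms is |H| raised to its arity; summing:
  R: 4^3 = 64
Total ground atoms: 64.

64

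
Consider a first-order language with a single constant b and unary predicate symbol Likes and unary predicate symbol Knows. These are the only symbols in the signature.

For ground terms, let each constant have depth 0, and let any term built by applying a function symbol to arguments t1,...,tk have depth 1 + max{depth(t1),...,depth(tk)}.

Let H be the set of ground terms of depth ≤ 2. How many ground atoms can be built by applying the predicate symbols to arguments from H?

First count ground terms of depth ≤ 2.
With no function symbols every ground term is a constant, so there is exactly 1 ground term at every depth bound.
N_0 = 1
N_1 = 1
N_2 = 1
So |H| = 1.
For each predicate symbol, the number of ground atoms is |H| raised to its arity; summing:
  Likes: 1;  Knows: 1
Total ground atoms: 1 + 1 = 2.

2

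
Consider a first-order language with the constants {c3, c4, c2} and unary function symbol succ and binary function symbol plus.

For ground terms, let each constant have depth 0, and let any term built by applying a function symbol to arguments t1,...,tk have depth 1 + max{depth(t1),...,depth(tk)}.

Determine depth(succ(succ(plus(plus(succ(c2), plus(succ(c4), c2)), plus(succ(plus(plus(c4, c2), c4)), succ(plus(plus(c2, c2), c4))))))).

depth(succ(c2)) = 1 + depth(c2) = 1 + 0 = 1
depth(succ(c4)) = 1 + depth(c4) = 1 + 0 = 1
depth(plus(succ(c4), c2)) = 1 + max(1, 0) = 2
depth(plus(succ(c2), plus(succ(c4), c2))) = 1 + max(1, 2) = 3
depth(plus(c4, c2)) = 1 + max(0, 0) = 1
depth(plus(plus(c4, c2), c4)) = 1 + max(1, 0) = 2
depth(succ(plus(plus(c4, c2), c4))) = 1 + depth(plus(plus(c4, c2), c4)) = 1 + 2 = 3
depth(plus(c2, c2)) = 1 + max(0, 0) = 1
depth(plus(plus(c2, c2), c4)) = 1 + max(1, 0) = 2
depth(succ(plus(plus(c2, c2), c4))) = 1 + depth(plus(plus(c2, c2), c4)) = 1 + 2 = 3
depth(plus(succ(plus(plus(c4, c2), c4)), succ(plus(plus(c2, c2), c4)))) = 1 + max(3, 3) = 4
depth(plus(plus(succ(c2), plus(succ(c4), c2)), plus(succ(plus(plus(c4, c2), c4)), succ(plus(plus(c2, c2), c4))))) = 1 + max(3, 4) = 5
depth(succ(plus(plus(succ(c2), plus(succ(c4), c2)), plus(succ(plus(plus(c4, c2), c4)), succ(plus(plus(c2, c2), c4)))))) = 1 + depth(plus(plus(succ(c2), plus(succ(c4), c2)), plus(succ(plus(plus(c4, c2), c4)), succ(plus(plus(c2, c2), c4))))) = 1 + 5 = 6
depth(succ(succ(plus(plus(succ(c2), plus(succ(c4), c2)), plus(succ(plus(plus(c4, c2), c4)), succ(plus(plus(c2, c2), c4))))))) = 1 + depth(succ(plus(plus(succ(c2), plus(succ(c4), c2)), plus(succ(plus(plus(c4, c2), c4)), succ(plus(plus(c2, c2), c4)))))) = 1 + 6 = 7

7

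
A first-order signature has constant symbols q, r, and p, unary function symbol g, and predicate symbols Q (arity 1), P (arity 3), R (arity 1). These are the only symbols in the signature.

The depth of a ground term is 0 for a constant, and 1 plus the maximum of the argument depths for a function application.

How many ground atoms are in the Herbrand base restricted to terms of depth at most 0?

33

First count ground terms of depth ≤ 0.
Count level by level. With function symbols g/1, the terms of depth ≤ k are the 3 constants together with each function applied to depth-≤(k−1) tuples, so N_k = 3 + N_{k-1}.
N_0 = 3
Explicitly: q, r, p.
So |H| = 3.
A ground atom is a predicate applied to a tuple of terms from H, so the count is the sum over predicates of |H|^arity:
  Q: 3;  P: 3^3 = 27;  R: 3
Total ground atoms: 3 + 27 + 3 = 33.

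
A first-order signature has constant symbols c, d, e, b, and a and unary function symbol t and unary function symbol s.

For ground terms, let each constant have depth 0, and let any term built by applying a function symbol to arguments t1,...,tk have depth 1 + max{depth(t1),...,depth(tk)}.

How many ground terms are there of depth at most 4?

Let N_k count ground terms of depth at most k. Each non-constant term of depth ≤ k is some function symbol applied to depth-≤(k−1) arguments, giving N_k = 5 + N_{k-1} + N_{k-1}.
N_0 = 5
N_1 = 5 + 5 + 5 = 15
N_2 = 5 + 15 + 15 = 35
N_3 = 5 + 35 + 35 = 75
N_4 = 5 + 75 + 75 = 155

155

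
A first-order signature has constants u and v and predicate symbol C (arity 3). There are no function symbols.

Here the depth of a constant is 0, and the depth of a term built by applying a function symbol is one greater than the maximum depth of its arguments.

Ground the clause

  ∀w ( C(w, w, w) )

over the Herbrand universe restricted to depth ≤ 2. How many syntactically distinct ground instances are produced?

Ground terms of depth ≤ 2:
  With no function symbols every ground term is a constant, so there are exactly 2 ground terms at every depth bound.
  N_0 = 2
  N_1 = 2
  N_2 = 2
  Explicitly: u, v.
So there are 2 ground terms available for substitution.
The body mentions the single quantified variable w; since ground terms form a free algebra, no two substitutions collapse to the same formula.
Number of ground instances = 2.

2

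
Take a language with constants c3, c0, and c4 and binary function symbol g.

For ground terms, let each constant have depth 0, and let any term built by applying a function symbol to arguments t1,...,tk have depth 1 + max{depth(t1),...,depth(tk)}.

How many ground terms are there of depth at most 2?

147

Let N_k = |{terms of depth ≤ k}|. Then N_0 = 3 and N_k = 3 + N_{k-1}^2 for k ≥ 1 (one summand per function symbol, arity giving the exponent).
N_0 = 3
N_1 = 3 + 3^2 = 12
N_2 = 3 + 12^2 = 147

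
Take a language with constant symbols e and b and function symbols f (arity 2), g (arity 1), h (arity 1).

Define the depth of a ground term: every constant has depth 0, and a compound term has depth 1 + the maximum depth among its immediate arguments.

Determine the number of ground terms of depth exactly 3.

15008

Write N_k for the number of ground terms of depth ≤ k. A term of depth ≤ k is either a constant or a function symbol applied to arguments of depth ≤ k−1, so N_k = 2 + N_{k-1}^2 + N_{k-1} + N_{k-1}.
N_0 = 2
N_1 = 2 + 2^2 + 2 + 2 = 10
N_2 = 2 + 10^2 + 10 + 10 = 122
N_3 = 2 + 122^2 + 122 + 122 = 15130
Terms of depth exactly 3: N_3 − N_2 = 15130 − 122 = 15008.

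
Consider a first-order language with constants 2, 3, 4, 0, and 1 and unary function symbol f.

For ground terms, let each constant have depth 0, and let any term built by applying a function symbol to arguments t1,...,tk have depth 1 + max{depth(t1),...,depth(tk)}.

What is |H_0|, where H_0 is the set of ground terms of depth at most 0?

5

Write N_k for the number of ground terms of depth ≤ k. A term of depth ≤ k is either a constant or a function symbol applied to arguments of depth ≤ k−1, so N_k = 5 + N_{k-1}.
N_0 = 5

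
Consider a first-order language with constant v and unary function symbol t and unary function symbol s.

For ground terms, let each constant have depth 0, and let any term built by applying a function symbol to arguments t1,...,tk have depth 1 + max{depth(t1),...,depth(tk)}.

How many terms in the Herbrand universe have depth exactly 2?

4

If N_k denotes the number of depth-≤k ground terms, the 1 constant gives N_0 = 1, and each function symbol of arity r contributes N_{k-1}^r new terms at level k: N_k = 1 + N_{k-1} + N_{k-1}.
N_0 = 1
N_1 = 1 + 1 + 1 = 3
N_2 = 1 + 3 + 3 = 7
Terms of depth exactly 2: N_2 − N_1 = 7 − 3 = 4.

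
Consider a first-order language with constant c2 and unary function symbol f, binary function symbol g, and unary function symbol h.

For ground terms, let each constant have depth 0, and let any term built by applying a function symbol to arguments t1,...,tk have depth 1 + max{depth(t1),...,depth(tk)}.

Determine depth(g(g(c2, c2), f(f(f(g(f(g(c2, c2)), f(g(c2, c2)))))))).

7

depth(g(c2, c2)) = 1 + max(0, 0) = 1
depth(f(g(c2, c2))) = 1 + depth(g(c2, c2)) = 1 + 1 = 2
depth(g(f(g(c2, c2)), f(g(c2, c2)))) = 1 + max(2, 2) = 3
depth(f(g(f(g(c2, c2)), f(g(c2, c2))))) = 1 + depth(g(f(g(c2, c2)), f(g(c2, c2)))) = 1 + 3 = 4
depth(f(f(g(f(g(c2, c2)), f(g(c2, c2)))))) = 1 + depth(f(g(f(g(c2, c2)), f(g(c2, c2))))) = 1 + 4 = 5
depth(f(f(f(g(f(g(c2, c2)), f(g(c2, c2))))))) = 1 + depth(f(f(g(f(g(c2, c2)), f(g(c2, c2)))))) = 1 + 5 = 6
depth(g(g(c2, c2), f(f(f(g(f(g(c2, c2)), f(g(c2, c2)))))))) = 1 + max(1, 6) = 7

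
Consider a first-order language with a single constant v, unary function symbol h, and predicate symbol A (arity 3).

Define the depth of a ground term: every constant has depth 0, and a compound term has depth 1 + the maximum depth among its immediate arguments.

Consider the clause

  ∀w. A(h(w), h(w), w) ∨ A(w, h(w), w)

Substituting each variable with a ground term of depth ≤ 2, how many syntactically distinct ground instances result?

Ground terms of depth ≤ 2:
  If N_k denotes the number of depth-≤k ground terms, the 1 constant gives N_0 = 1, and each function symbol of arity r contributes N_{k-1}^r new terms at level k: N_k = 1 + N_{k-1}.
  N_0 = 1
  N_1 = 1 + 1 = 2
  N_2 = 1 + 2 = 3
  Explicitly: v, h(v), h(h(v)).
So there are 3 ground terms available for substitution.
The variable w ranges independently over the available ground terms, and distinct assignments produce distinct instances.
Number of ground instances = 3.

3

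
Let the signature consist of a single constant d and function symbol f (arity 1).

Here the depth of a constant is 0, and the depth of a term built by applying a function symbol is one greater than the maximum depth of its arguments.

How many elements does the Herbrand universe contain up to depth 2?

Count level by level. With function symbols f/1, the terms of depth ≤ k are the 1 constant together with each function applied to depth-≤(k−1) tuples, so N_k = 1 + N_{k-1}.
N_0 = 1
N_1 = 1 + 1 = 2
N_2 = 1 + 2 = 3
Explicitly: d, f(d), f(f(d)).

3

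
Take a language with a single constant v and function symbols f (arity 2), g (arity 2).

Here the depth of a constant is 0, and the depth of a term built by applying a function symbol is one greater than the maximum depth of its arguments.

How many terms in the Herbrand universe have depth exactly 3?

704

Let N_k count ground terms of depth at most k. Each non-constant term of depth ≤ k is some function symbol applied to depth-≤(k−1) arguments, giving N_k = 1 + N_{k-1}^2 + N_{k-1}^2.
N_0 = 1
N_1 = 1 + 1^2 + 1^2 = 3
N_2 = 1 + 3^2 + 3^2 = 19
N_3 = 1 + 19^2 + 19^2 = 723
Terms of depth exactly 3: N_3 − N_2 = 723 − 19 = 704.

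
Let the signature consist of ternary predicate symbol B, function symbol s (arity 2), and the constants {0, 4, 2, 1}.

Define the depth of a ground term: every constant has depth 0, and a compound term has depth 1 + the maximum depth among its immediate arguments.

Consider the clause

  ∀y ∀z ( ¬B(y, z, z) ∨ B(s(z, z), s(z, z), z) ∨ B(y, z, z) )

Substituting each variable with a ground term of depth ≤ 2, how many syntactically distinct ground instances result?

Ground terms of depth ≤ 2:
  If N_k denotes the number of depth-≤k ground terms, the 4 constants give N_0 = 4, and each function symbol of arity r contributes N_{k-1}^r new terms at level k: N_k = 4 + N_{k-1}^2.
  N_0 = 4
  N_1 = 4 + 4^2 = 20
  N_2 = 4 + 20^2 = 404
So there are 404 ground terms available for substitution.
The body mentions every one of the 2 quantified variables; since ground terms form a free algebra, no two substitutions collapse to the same formula.
Number of ground instances = 404^2 = 163216.

163216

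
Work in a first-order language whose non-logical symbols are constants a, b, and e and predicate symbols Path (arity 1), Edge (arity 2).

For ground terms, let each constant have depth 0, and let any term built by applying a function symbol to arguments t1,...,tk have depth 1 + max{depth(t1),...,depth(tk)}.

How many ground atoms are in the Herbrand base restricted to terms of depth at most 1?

First count ground terms of depth ≤ 1.
With no function symbols every ground term is a constant, so there are exactly 3 ground terms at every depth bound.
N_0 = 3
N_1 = 3
Explicitly: a, b, e.
So |H| = 3.
Ground atoms are formed by filling each argument slot of a predicate with a term from H, so an r-ary predicate gives |H|^r atoms:
  Path: 3;  Edge: 3^2 = 9
Total ground atoms: 3 + 9 = 12.

12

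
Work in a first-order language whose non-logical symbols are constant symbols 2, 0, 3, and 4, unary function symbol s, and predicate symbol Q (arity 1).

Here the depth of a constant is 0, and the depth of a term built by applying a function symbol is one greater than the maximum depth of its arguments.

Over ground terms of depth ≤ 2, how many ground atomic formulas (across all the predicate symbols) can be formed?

12

First count ground terms of depth ≤ 2.
Write N_k for the number of ground terms of depth ≤ k. A term of depth ≤ k is either a constant or a function symbol applied to arguments of depth ≤ k−1, so N_k = 4 + N_{k-1}.
N_0 = 4
N_1 = 4 + 4 = 8
N_2 = 4 + 8 = 12
Explicitly: 2, 0, 3, 4, s(2), s(0), s(3), s(4), s(s(2)), s(s(0)), s(s(3)), s(s(4)).
So |H| = 12.
A ground atom is a predicate applied to a tuple of terms from H, so the count is the sum over predicates of |H|^arity:
  Q: 12
Total ground atoms: 12.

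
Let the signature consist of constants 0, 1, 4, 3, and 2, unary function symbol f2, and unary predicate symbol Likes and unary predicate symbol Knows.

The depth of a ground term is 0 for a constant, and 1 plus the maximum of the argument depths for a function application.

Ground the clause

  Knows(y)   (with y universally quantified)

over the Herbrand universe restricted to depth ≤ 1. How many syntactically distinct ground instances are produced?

Ground terms of depth ≤ 1:
  If N_k denotes the number of depth-≤k ground terms, the 5 constants give N_0 = 5, and each function symbol of arity r contributes N_{k-1}^r new terms at level k: N_k = 5 + N_{k-1}.
  N_0 = 5
  N_1 = 5 + 5 = 10
  Explicitly: 0, 1, 4, 3, 2, f2(0), f2(1), f2(4), f2(3), f2(2).
So there are 10 ground terms available for substitution.
The clause has 1 distinct variable (y), which appears in the body. In the free term algebra distinct substitutions yield syntactically distinct ground instances.
Number of ground instances = 10.

10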